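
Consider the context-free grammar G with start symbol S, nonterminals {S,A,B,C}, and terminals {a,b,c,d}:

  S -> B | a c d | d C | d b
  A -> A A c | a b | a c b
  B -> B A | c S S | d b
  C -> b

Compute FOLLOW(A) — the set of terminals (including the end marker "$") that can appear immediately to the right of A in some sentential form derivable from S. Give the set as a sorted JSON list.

Compute FIRST by fixpoint:
iter 1:
  A via A→a b: +{a}
  B via B→c S S: +{c}
  B via B→d b: +{d}
  C via C→b: +{b}
  S via S→B: +{c,d}
  S via S→a c d: +{a}
  S: {a,c,d}  A: {a}  B: {c,d}  C: {b}
iter 2: — fixpoint
  S: {a,c,d}  A: {a}  B: {c,d}  C: {b}

FOLLOW sets:
seed FOLLOW(S) with $
iter 1:
  A→A A c: FOLLOW(A) ⊇ FIRST(A) = {a}; new: +{a}
  A→A A c: FOLLOW(A) ⊇ FIRST(c) = {c}; new: +{c}
  B→B A: FOLLOW(B) ⊇ FIRST(A) = {a}; new: +{a}
  B→c S S: FOLLOW(S) ⊇ FIRST(S) = {a,c,d}; new: +{a,c,d}
  S→B: FOLLOW(B) ⊇ FOLLOW(S) ⊇ {$,a,c,d}; new: +{$,c,d}
  S→d C: FOLLOW(C) ⊇ FOLLOW(S) ⊇ {$,a,c,d}; new: +{$,a,c,d}
  FOLLOW[S]={$,a,c,d}  FOLLOW[A]={a,c}  FOLLOW[B]={$,a,c,d}  FOLLOW[C]={$,a,c,d}
iter 2:
  B→B A: FOLLOW(A) ⊇ FOLLOW(B) ⊇ {$,a,c,d}; new: +{$,d}
  FOLLOW[S]={$,a,c,d}  FOLLOW[A]={$,a,c,d}  FOLLOW[B]={$,a,c,d}  FOLLOW[C]={$,a,c,d}
iter 3: (stable)
  FOLLOW[S]={$,a,c,d}  FOLLOW[A]={$,a,c,d}  FOLLOW[B]={$,a,c,d}  FOLLOW[C]={$,a,c,d}

FOLLOW(A) = ["$", "a", "c", "d"]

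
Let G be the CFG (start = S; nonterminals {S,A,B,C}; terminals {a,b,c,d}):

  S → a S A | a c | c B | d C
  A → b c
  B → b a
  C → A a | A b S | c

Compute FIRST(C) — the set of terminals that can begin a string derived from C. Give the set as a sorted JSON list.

FIRST sets, iterate to fixpoint:
[1]
  A via A→b c: +{b}
  B via B→b a: +{b}
  C via C→A a: +{b}
  C via C→c: +{c}
  S via S→a S A: +{a}
  S via S→c B: +{c}
  S via S→d C: +{d}
  FIRST(S)={a,c,d}  FIRST(A)={b}  FIRST(B)={b}  FIRST(C)={b,c}
[2] done
  FIRST(S)={a,c,d}  FIRST(A)={b}  FIRST(B)={b}  FIRST(C)={b,c}

FIRST(C) = ["b", "c"]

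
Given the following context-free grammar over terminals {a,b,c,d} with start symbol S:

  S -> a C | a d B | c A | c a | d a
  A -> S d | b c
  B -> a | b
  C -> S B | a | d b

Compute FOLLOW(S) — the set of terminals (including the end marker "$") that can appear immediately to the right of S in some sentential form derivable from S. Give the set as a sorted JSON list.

Compute FIRST by fixpoint:
[1]
  A via A→b c: +{b}
  B via B→a: +{a}
  B via B→b: +{b}
  C via C→a: +{a}
  C via C→d b: +{d}
  S via S→a C: +{a}
  S via S→c A: +{c}
  S via S→d a: +{d}
  S: {a,c,d}  A: {b}  B: {a,b}  C: {a,d}
[2]
  A via A→S d: +{a,c,d}
  C via C→S B: +{c}
  S: {a,c,d}  A: {a,b,c,d}  B: {a,b}  C: {a,c,d}
[3] (stable)
  S: {a,c,d}  A: {a,b,c,d}  B: {a,b}  C: {a,c,d}

Compute FOLLOW by fixpoint:
seed FOLLOW(S) with $
[1]
  A→S d: FOLLOW(S) ⊇ FIRST(d) = {d}; new: +{d}
  C→S B: FOLLOW(S) ⊇ FIRST(B) = {a,b}; new: +{a,b}
  S→a C: FOLLOW(C) ⊇ FOLLOW(S) ⊇ {$,a,b,d}; new: +{$,a,b,d}
  S→a d B: FOLLOW(B) ⊇ FOLLOW(S) ⊇ {$,a,b,d}; new: +{$,a,b,d}
  S→c A: FOLLOW(A) ⊇ FOLLOW(S) ⊇ {$,a,b,d}; new: +{$,a,b,d}
  S: {$,a,b,d}  A: {$,a,b,d}  B: {$,a,b,d}  C: {$,a,b,d}
[2] (stable)
  S: {$,a,b,d}  A: {$,a,b,d}  B: {$,a,b,d}  C: {$,a,b,d}

FOLLOW(S) = ["$", "a", "b", "d"]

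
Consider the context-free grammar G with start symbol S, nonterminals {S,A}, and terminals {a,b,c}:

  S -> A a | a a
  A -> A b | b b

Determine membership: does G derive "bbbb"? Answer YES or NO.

CNF form of G:
  S -> A T1 | T1 T1
  A -> A T0 | T0 T0
  T0 -> b
  T1 -> a

Fill CYK table bottom-up:
  cell(0,0) b: {T0}  orig:{}
  cell(1,1) b: {T0}  orig:{}
  cell(2,2) b: {T0}  orig:{}
  cell(3,3) b: {T0}  orig:{}
  cell(0,1) bb: {A}
  cell(1,2) bb: {A}
  cell(2,3) bb: {A}
  cell(0,2) bbb: {A}
  cell(1,3) bbb: {A}
  cell(0,3) bbbb: {A}

S ∉ T[0,3] ⇒ NO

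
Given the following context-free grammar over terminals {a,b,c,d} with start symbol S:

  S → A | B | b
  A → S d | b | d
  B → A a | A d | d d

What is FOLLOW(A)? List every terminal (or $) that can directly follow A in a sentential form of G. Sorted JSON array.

Compute FIRST by fixpoint:
round 1:
  A via A→b: +{b}
  A via A→d: +{d}
  B via B→A a: +{b,d}
  S via S→A: +{b,d}
  FIRST[S]={b,d}  FIRST[A]={b,d}  FIRST[B]={b,d}
round 2: done
  FIRST[S]={b,d}  FIRST[A]={b,d}  FIRST[B]={b,d}

Compute FOLLOW by fixpoint:
initialize: $ ∈ FOLLOW(S)
pass 1:
  A→S d: FOLLOW(S) ⊇ FIRST(d) = {d}; new: +{d}
  B→A a: FOLLOW(A) ⊇ FIRST(a) = {a}; new: +{a}
  B→A d: FOLLOW(A) ⊇ FIRST(d) = {d}; new: +{d}
  S→A: FOLLOW(A) ⊇ FOLLOW(S) ⊇ {$,d}; new: +{$}
  S→B: FOLLOW(B) ⊇ FOLLOW(S) ⊇ {$,d}; new: +{$,d}
  FOLLOW[S]={$,d}  FOLLOW[A]={$,a,d}  FOLLOW[B]={$,d}
pass 2: — fixpoint
  FOLLOW[S]={$,d}  FOLLOW[A]={$,a,d}  FOLLOW[B]={$,d}

FOLLOW(A) = ["$", "a", "d"]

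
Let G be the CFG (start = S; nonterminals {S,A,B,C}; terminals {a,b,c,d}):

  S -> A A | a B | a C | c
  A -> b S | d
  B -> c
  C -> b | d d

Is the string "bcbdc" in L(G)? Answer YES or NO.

CNF form of G:
  S -> A A | T2 B | T2 C | c
  A -> T0 S | d
  B -> c
  C -> T1 T1 | b
  T0 -> b
  T1 -> d
  T2 -> a

CYK table (by increasing span):
  [0..0]={C,T0}  "b"  orig:{C}
  [1..1]={B,S}  "c"
  [2..2]={C,T0}  "b"  orig:{C}
  [3..3]={A,T1}  "d"  orig:{A}
  [4..4]={B,S}  "c"
  [0..1]={A}  "bc"
  [1..2]=∅  "cb"
  [2..3]=∅  "bd"
  [3..4]=∅  "dc"
  [0..2]=∅  "bcb"
  [1..3]=∅  "cbd"
  [2..4]=∅  "bdc"
  [0..3]=∅  "bcbd"
  [1..4]=∅  "cbdc"
  [0..4]=∅  "bcbdc"

S ∉ T[0,4] ⇒ NO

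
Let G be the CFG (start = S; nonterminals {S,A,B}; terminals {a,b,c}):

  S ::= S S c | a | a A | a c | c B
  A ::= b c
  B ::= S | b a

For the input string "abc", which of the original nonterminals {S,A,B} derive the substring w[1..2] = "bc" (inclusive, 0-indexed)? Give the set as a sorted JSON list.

CNF form of G:
  S -> S X4 | T1 B | T2 A | T2 T1 | a
  A -> T0 T1
  B -> S X3 | T0 T2 | T1 B | T2 A | T2 T1 | a
  T0 -> b
  T1 -> c
  T2 -> a
  X3 -> S T1
  X4 -> S T1

Fill CYK table bottom-up — only the sub-triangle for w[1..2]:
  T[1,1] 'b' = {T0}  orig:{}
  T[2,2] 'c' = {T1}  orig:{}
  T[1,2] 'bc' = {A}

Original NTs in T[1,2] deriving "bc": ["A"]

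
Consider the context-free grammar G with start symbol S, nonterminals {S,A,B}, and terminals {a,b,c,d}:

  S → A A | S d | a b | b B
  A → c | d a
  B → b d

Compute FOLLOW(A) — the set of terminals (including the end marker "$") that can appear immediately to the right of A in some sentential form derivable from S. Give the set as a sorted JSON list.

FIRST iteration:
round 1:
  A via A→c: +{c}
  A via A→d a: +{d}
  B via B→b d: +{b}
  S via S→A A: +{c,d}
  S via S→a b: +{a}
  S via S→b B: +{b}
  FIRST[S]={a,b,c,d}  FIRST[A]={c,d}  FIRST[B]={b}
round 2: done
  FIRST[S]={a,b,c,d}  FIRST[A]={c,d}  FIRST[B]={b}

FOLLOW sets:
FOLLOW(S) := {$}
pass 1:
  S→A A: FOLLOW(A) ⊇ FIRST(A) = {c,d}; new: +{c,d}
  S→A A: FOLLOW(A) ⊇ FOLLOW(S) ⊇ {$}; new: +{$}
  S→S d: FOLLOW(S) ⊇ FIRST(d) = {d}; new: +{d}
  S→b B: FOLLOW(B) ⊇ FOLLOW(S) ⊇ {$,d}; new: +{$,d}
  FOLLOW[S]={$,d}  FOLLOW[A]={$,c,d}  FOLLOW[B]={$,d}
pass 2: (stable)
  FOLLOW[S]={$,d}  FOLLOW[A]={$,c,d}  FOLLOW[B]={$,d}

FOLLOW(A) = ["$", "c", "d"]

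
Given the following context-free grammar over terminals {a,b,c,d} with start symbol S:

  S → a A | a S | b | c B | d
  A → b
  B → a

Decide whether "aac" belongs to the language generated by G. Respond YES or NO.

Convert to CNF:
  S -> T0 A | T0 S | T1 B | b | d
  A -> b
  B -> a
  T0 -> a
  T1 -> c

CYK fill:
  T[0,0] 'a' = {B,T0}  orig:{B}
  T[1,1] 'a' = {B,T0}  orig:{B}
  T[2,2] 'c' = {T1}  orig:{}
  T[0,1] 'aa' = ∅
  T[1,2] 'ac' = ∅
  T[0,2] 'aac' = ∅

S ∉ T[0,2] ⇒ NO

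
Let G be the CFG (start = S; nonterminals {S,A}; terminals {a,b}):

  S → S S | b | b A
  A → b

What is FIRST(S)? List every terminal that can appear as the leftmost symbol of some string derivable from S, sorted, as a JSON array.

Compute FIRST by fixpoint:
pass 1:
  A via A→b: +{b}
  S via S→b: +{b}
  FIRST(S)={b}  FIRST(A)={b}
pass 2: — fixpoint
  FIRST(S)={b}  FIRST(A)={b}

FIRST(S) = ["b"]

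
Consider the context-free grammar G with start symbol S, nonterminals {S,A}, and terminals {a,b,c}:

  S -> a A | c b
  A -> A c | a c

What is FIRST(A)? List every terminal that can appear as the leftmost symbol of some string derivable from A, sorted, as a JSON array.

FIRST iteration:
[1]
  A via A→a c: +{a}
  S via S→a A: +{a}
  S via S→c b: +{c}
  S: {a,c}  A: {a}
[2] — fixpoint
  S: {a,c}  A: {a}

FIRST(A) = ["a"]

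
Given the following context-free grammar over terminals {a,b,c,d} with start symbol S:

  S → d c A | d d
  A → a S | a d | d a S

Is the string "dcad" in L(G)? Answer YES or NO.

CNF form of G:
  S -> T1 T1 | T1 X4
  A -> T0 S | T0 T1 | T1 X3
  T0 -> a
  T1 -> d
  T2 -> c
  X3 -> T0 S
  X4 -> T2 A

CYK fill:
  cell(0,0) d: {T1}  orig:{}
  cell(1,1) c: {T2}  orig:{}
  cell(2,2) a: {T0}  orig:{}
  cell(3,3) d: {T1}  orig:{}
  cell(0,1) dc: ∅
  cell(1,2) ca: ∅
  cell(2,3) ad: {A}
  cell(0,2) dca: ∅
  cell(1,3) cad: {X4}  orig:{}
  cell(0,3) dcad: {S}

S ∈ T[0,3] ⇒ YES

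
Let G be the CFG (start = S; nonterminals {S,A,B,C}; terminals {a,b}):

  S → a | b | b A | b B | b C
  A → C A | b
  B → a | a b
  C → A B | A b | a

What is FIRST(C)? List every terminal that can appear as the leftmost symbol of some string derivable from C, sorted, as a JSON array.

FIRST iteration:
pass 1:
  A via A→b: +{b}
  B via B→a: +{a}
  C via C→A B: +{b}
  C via C→a: +{a}
  S via S→a: +{a}
  S via S→b: +{b}
  FIRST(S)={a,b}  FIRST(A)={b}  FIRST(B)={a}  FIRST(C)={a,b}
pass 2:
  A via A→C A: +{a}
  FIRST(S)={a,b}  FIRST(A)={a,b}  FIRST(B)={a}  FIRST(C)={a,b}
pass 3: done
  FIRST(S)={a,b}  FIRST(A)={a,b}  FIRST(B)={a}  FIRST(C)={a,b}

FIRST(C) = ["a", "b"]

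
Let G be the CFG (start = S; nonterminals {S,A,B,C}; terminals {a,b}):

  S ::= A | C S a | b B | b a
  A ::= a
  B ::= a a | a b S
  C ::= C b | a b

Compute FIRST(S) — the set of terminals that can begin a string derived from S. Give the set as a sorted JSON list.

Compute FIRST by fixpoint:
pass 1:
  A via A→a: +{a}
  B via B→a a: +{a}
  C via C→a b: +{a}
  S via S→A: +{a}
  S via S→b B: +{b}
  FIRST(S)={a,b}  FIRST(A)={a}  FIRST(B)={a}  FIRST(C)={a}
pass 2: (no change)
  FIRST(S)={a,b}  FIRST(A)={a}  FIRST(B)={a}  FIRST(C)={a}

FIRST(S) = ["a", "b"]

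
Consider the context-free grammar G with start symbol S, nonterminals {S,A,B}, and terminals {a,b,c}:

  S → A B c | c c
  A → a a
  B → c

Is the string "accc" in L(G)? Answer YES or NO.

Convert to CNF:
  S -> A X2 | T1 T1
  A -> T0 T0
  B -> c
  T0 -> a
  T1 -> c
  X2 -> B T1

CYK fill:
  [0..0]={T0}  "a"  orig:{}
  [1..1]={B,T1}  "c"  orig:{B}
  [2..2]={B,T1}  "c"  orig:{B}
  [3..3]={B,T1}  "c"  orig:{B}
  [0..1]=∅  "ac"
  [1..2]={S,X2}  "cc"  orig:{S}
  [2..3]={S,X2}  "cc"  orig:{S}
  [0..2]=∅  "acc"
  [1..3]=∅  "ccc"
  [0..3]=∅  "accc"

S ∉ T[0,3] ⇒ NO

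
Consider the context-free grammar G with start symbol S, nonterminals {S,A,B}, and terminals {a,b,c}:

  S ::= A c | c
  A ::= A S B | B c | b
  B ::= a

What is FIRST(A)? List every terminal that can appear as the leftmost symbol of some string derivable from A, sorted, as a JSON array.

Compute FIRST by fixpoint:
pass 1:
  A via A→b: +{b}
  B via B→a: +{a}
  S via S→A c: +{b}
  S via S→c: +{c}
  FIRST(S)={b,c}  FIRST(A)={b}  FIRST(B)={a}
pass 2:
  A via A→B c: +{a}
  S via S→A c: +{a}
  FIRST(S)={a,b,c}  FIRST(A)={a,b}  FIRST(B)={a}
pass 3: done
  FIRST(S)={a,b,c}  FIRST(A)={a,b}  FIRST(B)={a}

FIRST(A) = ["a", "b"]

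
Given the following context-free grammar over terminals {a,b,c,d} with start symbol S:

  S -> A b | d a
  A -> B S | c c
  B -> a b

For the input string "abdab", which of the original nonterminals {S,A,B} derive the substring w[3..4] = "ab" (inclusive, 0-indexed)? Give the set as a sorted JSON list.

Convert to CNF:
  S -> A T2 | T3 T1
  A -> B S | T0 T0
  B -> T1 T2
  T0 -> c
  T1 -> a
  T2 -> b
  T3 -> d

Fill CYK table bottom-up (cells [i..j] with 3 ≤ i ≤ j ≤ 4 only):
  cell(3,3) a: {T1}  orig:{}
  cell(4,4) b: {T2}  orig:{}
  cell(3,4) ab: {B}

Original NTs in T[3,4] deriving "ab": ["B"]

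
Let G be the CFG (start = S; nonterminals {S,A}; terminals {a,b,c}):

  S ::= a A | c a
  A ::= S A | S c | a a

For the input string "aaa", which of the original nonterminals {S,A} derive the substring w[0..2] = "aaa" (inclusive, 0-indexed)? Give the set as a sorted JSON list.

Convert to CNF:
  S -> T0 T1 | T1 A
  A -> S A | S T0 | T1 T1
  T0 -> c
  T1 -> a

Fill CYK table bottom-up, restricted to cells inside w[0..2]:
  cell(0,0) a: {T1}  orig:{}
  cell(1,1) a: {T1}  orig:{}
  cell(2,2) a: {T1}  orig:{}
  cell(0,1) aa: {A}
  cell(1,2) aa: {A}
  cell(0,2) aaa: {S}

Original NTs in T[0,2] deriving "aaa": ["S"]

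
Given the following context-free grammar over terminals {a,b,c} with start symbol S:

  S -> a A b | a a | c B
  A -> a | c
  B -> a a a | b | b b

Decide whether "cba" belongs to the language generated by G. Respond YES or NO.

Convert to CNF:
  S -> T0 T0 | T0 X4 | T2 B
  A -> a | c
  B -> T0 X3 | T1 T1 | b
  T0 -> a
  T1 -> b
  T2 -> c
  X3 -> T0 T0
  X4 -> A T1

CYK table (by increasing span):
  [0..0]={A,T2}  "c"  orig:{A}
  [1..1]={B,T1}  "b"  orig:{B}
  [2..2]={A,T0}  "a"  orig:{A}
  [0..1]={S,X4}  "cb"  orig:{S}
  [1..2]=∅  "ba"
  [0..2]=∅  "cba"

S ∉ T[0,2] ⇒ NO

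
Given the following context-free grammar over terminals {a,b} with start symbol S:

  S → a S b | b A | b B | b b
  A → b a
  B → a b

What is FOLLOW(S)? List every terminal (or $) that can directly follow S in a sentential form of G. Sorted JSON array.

FIRST sets, iterate to fixpoint:
iter 1:
  A via A→b a: +{b}
  B via B→a b: +{a}
  S via S→a S b: +{a}
  S via S→b A: +{b}
  FIRST(S)={a,b}  FIRST(A)={b}  FIRST(B)={a}
iter 2: (stable)
  FIRST(S)={a,b}  FIRST(A)={b}  FIRST(B)={a}

FOLLOW iteration:
initialize: $ ∈ FOLLOW(S)
iter 1:
  S→a S b: FOLLOW(S) ⊇ FIRST(b) = {b}; new: +{b}
  S→b A: FOLLOW(A) ⊇ FOLLOW(S) ⊇ {$,b}; new: +{$,b}
  S→b B: FOLLOW(B) ⊇ FOLLOW(S) ⊇ {$,b}; new: +{$,b}
  FOLLOW[S]={$,b}  FOLLOW[A]={$,b}  FOLLOW[B]={$,b}
iter 2: (no change)
  FOLLOW[S]={$,b}  FOLLOW[A]={$,b}  FOLLOW[B]={$,b}

FOLLOW(S) = ["$", "b"]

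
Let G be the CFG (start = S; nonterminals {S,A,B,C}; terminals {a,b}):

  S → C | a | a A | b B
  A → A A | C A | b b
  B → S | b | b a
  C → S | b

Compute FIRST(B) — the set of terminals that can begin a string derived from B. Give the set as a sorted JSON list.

Compute FIRST by fixpoint:
round 1:
  A via A→b b: +{b}
  B via B→b: +{b}
  C via C→b: +{b}
  S via S→C: +{b}
  S via S→a: +{a}
  FIRST[S]={a,b}  FIRST[A]={b}  FIRST[B]={b}  FIRST[C]={b}
round 2:
  B via B→S: +{a}
  C via C→S: +{a}
  FIRST[S]={a,b}  FIRST[A]={b}  FIRST[B]={a,b}  FIRST[C]={a,b}
round 3:
  A via A→C A: +{a}
  FIRST[S]={a,b}  FIRST[A]={a,b}  FIRST[B]={a,b}  FIRST[C]={a,b}
round 4: (no change)
  FIRST[S]={a,b}  FIRST[A]={a,b}  FIRST[B]={a,b}  FIRST[C]={a,b}

FIRST(B) = ["a", "b"]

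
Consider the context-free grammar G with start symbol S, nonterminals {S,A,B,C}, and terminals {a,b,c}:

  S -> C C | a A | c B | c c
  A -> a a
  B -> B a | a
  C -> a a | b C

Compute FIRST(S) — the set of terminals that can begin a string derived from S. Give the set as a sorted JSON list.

FIRST iteration:
pass 1:
  A via A→a a: +{a}
  B via B→a: +{a}
  C via C→a a: +{a}
  C via C→b C: +{b}
  S via S→C C: +{a,b}
  S via S→c B: +{c}
  FIRST(S)={a,b,c}  FIRST(A)={a}  FIRST(B)={a}  FIRST(C)={a,b}
pass 2: (no change)
  FIRST(S)={a,b,c}  FIRST(A)={a}  FIRST(B)={a}  FIRST(C)={a,b}

FIRST(S) = ["a", "b", "c"]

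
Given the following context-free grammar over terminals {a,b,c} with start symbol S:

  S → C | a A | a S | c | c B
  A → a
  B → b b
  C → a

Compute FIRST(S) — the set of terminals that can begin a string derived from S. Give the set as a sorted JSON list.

FIRST iteration:
[1]
  A via A→a: +{a}
  B via B→b b: +{b}
  C via C→a: +{a}
  S via S→C: +{a}
  S via S→c: +{c}
  S: {a,c}  A: {a}  B: {b}  C: {a}
[2] (stable)
  S: {a,c}  A: {a}  B: {b}  C: {a}

FIRST(S) = ["a", "c"]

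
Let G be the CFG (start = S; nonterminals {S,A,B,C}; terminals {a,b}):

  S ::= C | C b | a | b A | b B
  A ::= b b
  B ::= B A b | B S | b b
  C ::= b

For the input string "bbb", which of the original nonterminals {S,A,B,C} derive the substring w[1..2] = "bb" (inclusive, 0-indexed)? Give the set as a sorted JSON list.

Convert to CNF:
  S -> C T0 | T0 A | T0 B | a | b
  A -> T0 T0
  B -> B S | B X1 | T0 T0
  C -> b
  T0 -> b
  X1 -> A T0

Fill CYK table bottom-up (cells [i..j] with 1 ≤ i ≤ j ≤ 2 only):
  cell(1,1) b: {C,S,T0}  orig:{C,S}
  cell(2,2) b: {C,S,T0}  orig:{C,S}
  cell(1,2) bb: {A,B,S}

Original NTs in T[1,2] deriving "bb": ["A", "B", "S"]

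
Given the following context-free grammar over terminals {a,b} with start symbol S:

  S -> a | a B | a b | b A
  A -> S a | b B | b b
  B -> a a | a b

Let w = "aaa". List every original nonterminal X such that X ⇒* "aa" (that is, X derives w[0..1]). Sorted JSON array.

Convert to CNF:
  S -> T0 B | T0 T1 | T1 A | a
  A -> S T0 | T1 B | T1 T1
  B -> T0 T0 | T0 T1
  T0 -> a
  T1 -> b

Fill CYK table bottom-up — only the sub-triangle for w[0..1]:
  T[0,0] 'a' = {S,T0}  orig:{S}
  T[1,1] 'a' = {S,T0}  orig:{S}
  T[0,1] 'aa' = {A,B}

Original NTs in T[0,1] deriving "aa": ["A", "B"]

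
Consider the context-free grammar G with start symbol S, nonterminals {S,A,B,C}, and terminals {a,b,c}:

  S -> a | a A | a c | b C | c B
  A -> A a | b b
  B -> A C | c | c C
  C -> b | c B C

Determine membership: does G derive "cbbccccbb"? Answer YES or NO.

CNF form of G:
  S -> T0 A | T0 T2 | T1 C | T2 B | a
  A -> A T0 | T1 T1
  B -> A C | T2 C | c
  C -> T2 X3 | b
  T0 -> a
  T1 -> b
  T2 -> c
  X3 -> B C

Fill CYK table bottom-up:
  cell(0,0) c: {B,T2}  orig:{B}
  cell(1,1) b: {C,T1}  orig:{C}
  cell(2,2) b: {C,T1}  orig:{C}
  cell(3,3) c: {B,T2}  orig:{B}
  cell(4,4) c: {B,T2}  orig:{B}
  cell(5,5) c: {B,T2}  orig:{B}
  cell(6,6) c: {B,T2}  orig:{B}
  cell(7,7) b: {C,T1}  orig:{C}
  cell(8,8) b: {C,T1}  orig:{C}
  cell(0,1) cb: {B,X3}  orig:{B}
  cell(1,2) bb: {A,S}
  cell(2,3) bc: ∅
  cell(3,4) cc: {S}
  cell(4,5) cc: {S}
  cell(5,6) cc: {S}
  cell(6,7) cb: {B,X3}  orig:{B}
  cell(7,8) bb: {A,S}
  cell(0,2) cbb: {X3}  orig:{}
  cell(1,3) bbc: ∅
  cell(2,4) bcc: ∅
  cell(3,5) ccc: ∅
  cell(4,6) ccc: ∅
  cell(5,7) ccb: {C,S}
  cell(6,8) cbb: {X3}  orig:{}
  cell(0,3) cbbc: ∅
  cell(1,4) bbcc: ∅
  cell(2,5) bccc: ∅
  cell(3,6) cccc: ∅
  cell(4,7) cccb: {B,X3}  orig:{B}
  cell(5,8) ccbb: {C}
  cell(0,4) cbbcc: ∅
  cell(1,5) bbccc: ∅
  cell(2,6) bcccc: ∅
  cell(3,7) ccccb: {C,S}
  cell(4,8) cccbb: {B,X3}  orig:{B}
  cell(0,5) cbbccc: ∅
  cell(1,6) bbcccc: ∅
  cell(2,7) bccccb: {S}
  cell(3,8) ccccbb: {C,S}
  cell(0,6) cbbcccc: ∅
  cell(1,7) bbccccb: {B}
  cell(2,8) bccccbb: {S}
  cell(0,7) cbbccccb: {S}
  cell(1,8) bbccccbb: {B,X3}  orig:{B}
  cell(0,8) cbbccccbb: {C,S}

S ∈ T[0,8] ⇒ YES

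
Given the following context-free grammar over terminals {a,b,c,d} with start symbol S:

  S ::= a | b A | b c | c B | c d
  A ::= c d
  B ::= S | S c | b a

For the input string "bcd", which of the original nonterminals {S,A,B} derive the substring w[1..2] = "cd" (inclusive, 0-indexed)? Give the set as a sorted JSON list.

Convert to CNF:
  S -> T0 B | T0 T1 | T2 A | T2 T0 | a
  A -> T0 T1
  B -> S T0 | T0 B | T0 T1 | T2 A | T2 T0 | T2 T3 | a
  T0 -> c
  T1 -> d
  T2 -> b
  T3 -> a

CYK fill, restricted to cells inside w[1..2]:
  [1..1]={T0}  "c"  orig:{}
  [2..2]={T1}  "d"  orig:{}
  [1..2]={A,B,S}  "cd"

Original NTs in T[1,2] deriving "cd": ["A", "B", "S"]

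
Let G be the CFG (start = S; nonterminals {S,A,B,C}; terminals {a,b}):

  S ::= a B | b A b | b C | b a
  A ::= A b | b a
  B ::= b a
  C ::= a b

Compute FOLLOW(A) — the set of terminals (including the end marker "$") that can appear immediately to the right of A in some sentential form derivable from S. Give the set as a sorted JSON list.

FIRST sets, iterate to fixpoint:
[1]
  A via A→b a: +{b}
  B via B→b a: +{b}
  C via C→a b: +{a}
  S via S→a B: +{a}
  S via S→b A b: +{b}
  FIRST(S)={a,b}  FIRST(A)={b}  FIRST(B)={b}  FIRST(C)={a}
[2] — fixpoint
  FIRST(S)={a,b}  FIRST(A)={b}  FIRST(B)={b}  FIRST(C)={a}

FOLLOW sets:
initialize: $ ∈ FOLLOW(S)
iter 1:
  A→A b: FOLLOW(A) ⊇ FIRST(b) = {b}; new: +{b}
  S→a B: FOLLOW(B) ⊇ FOLLOW(S) ⊇ {$}; new: +{$}
  S→b C: FOLLOW(C) ⊇ FOLLOW(S) ⊇ {$}; new: +{$}
  FOLLOW(S)={$}  FOLLOW(A)={b}  FOLLOW(B)={$}  FOLLOW(C)={$}
iter 2: — fixpoint
  FOLLOW(S)={$}  FOLLOW(A)={b}  FOLLOW(B)={$}  FOLLOW(C)={$}

FOLLOW(A) = ["b"]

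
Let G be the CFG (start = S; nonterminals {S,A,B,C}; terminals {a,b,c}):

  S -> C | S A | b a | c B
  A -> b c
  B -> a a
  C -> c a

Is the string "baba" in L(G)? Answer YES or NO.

Convert to CNF:
  S -> S A | T0 T2 | T1 B | T1 T2
  A -> T0 T1
  B -> T2 T2
  C -> T1 T2
  T0 -> b
  T1 -> c
  T2 -> a

CYK table (by increasing span):
  [0..0]={T0}  "b"  orig:{}
  [1..1]={T2}  "a"  orig:{}
  [2..2]={T0}  "b"  orig:{}
  [3..3]={T2}  "a"  orig:{}
  [0..1]={S}  "ba"
  [1..2]=∅  "ab"
  [2..3]={S}  "ba"
  [0..2]=∅  "bab"
  [1..3]=∅  "aba"
  [0..3]=∅  "baba"

S ∉ T[0,3] ⇒ NO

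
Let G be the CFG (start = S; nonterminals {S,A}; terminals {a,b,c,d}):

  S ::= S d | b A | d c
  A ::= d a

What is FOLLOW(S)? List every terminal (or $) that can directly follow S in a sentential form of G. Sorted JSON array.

FIRST sets, iterate to fixpoint:
iter 1:
  A via A→d a: +{d}
  S via S→b A: +{b}
  S via S→d c: +{d}
  FIRST(S)={b,d}  FIRST(A)={d}
iter 2: — fixpoint
  FIRST(S)={b,d}  FIRST(A)={d}

Compute FOLLOW by fixpoint:
FOLLOW(S) := {$}
pass 1:
  S→S d: FOLLOW(S) ⊇ FIRST(d) = {d}; new: +{d}
  S→b A: FOLLOW(A) ⊇ FOLLOW(S) ⊇ {$,d}; new: +{$,d}
  FOLLOW[S]={$,d}  FOLLOW[A]={$,d}
pass 2: (no change)
  FOLLOW[S]={$,d}  FOLLOW[A]={$,d}

FOLLOW(S) = ["$", "d"]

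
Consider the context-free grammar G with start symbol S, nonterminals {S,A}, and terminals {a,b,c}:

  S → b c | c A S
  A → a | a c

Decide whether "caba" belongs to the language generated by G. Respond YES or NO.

CNF form of G:
  S -> T1 X3 | T2 T1
  A -> T0 T1 | a
  T0 -> a
  T1 -> c
  T2 -> b
  X3 -> A S

CYK table (by increasing span):
  [0..0]={T1}  "c"  orig:{}
  [1..1]={A,T0}  "a"  orig:{A}
  [2..2]={T2}  "b"  orig:{}
  [3..3]={A,T0}  "a"  orig:{A}
  [0..1]=∅  "ca"
  [1..2]=∅  "ab"
  [2..3]=∅  "ba"
  [0..2]=∅  "cab"
  [1..3]=∅  "aba"
  [0..3]=∅  "caba"

S ∉ T[0,3] ⇒ NO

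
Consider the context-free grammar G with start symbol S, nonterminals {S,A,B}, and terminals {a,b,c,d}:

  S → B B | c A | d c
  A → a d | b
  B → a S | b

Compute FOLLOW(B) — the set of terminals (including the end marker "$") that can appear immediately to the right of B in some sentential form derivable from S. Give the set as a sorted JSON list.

FIRST sets, iterate to fixpoint:
iter 1:
  A via A→a d: +{a}
  A via A→b: +{b}
  B via B→a S: +{a}
  B via B→b: +{b}
  S via S→B B: +{a,b}
  S via S→c A: +{c}
  S via S→d c: +{d}
  FIRST[S]={a,b,c,d}  FIRST[A]={a,b}  FIRST[B]={a,b}
iter 2: done
  FIRST[S]={a,b,c,d}  FIRST[A]={a,b}  FIRST[B]={a,b}

FOLLOW iteration:
seed FOLLOW(S) with $
round 1:
  S→B B: FOLLOW(B) ⊇ FIRST(B) = {a,b}; new: +{a,b}
  S→B B: FOLLOW(B) ⊇ FOLLOW(S) ⊇ {$}; new: +{$}
  S→c A: FOLLOW(A) ⊇ FOLLOW(S) ⊇ {$}; new: +{$}
  S: {$}  A: {$}  B: {$,a,b}
round 2:
  B→a S: FOLLOW(S) ⊇ FOLLOW(B) ⊇ {$,a,b}; new: +{a,b}
  S→c A: FOLLOW(A) ⊇ FOLLOW(S) ⊇ {$,a,b}; new: +{a,b}
  S: {$,a,b}  A: {$,a,b}  B: {$,a,b}
round 3: (no change)
  S: {$,a,b}  A: {$,a,b}  B: {$,a,b}

FOLLOW(B) = ["$", "a", "b"]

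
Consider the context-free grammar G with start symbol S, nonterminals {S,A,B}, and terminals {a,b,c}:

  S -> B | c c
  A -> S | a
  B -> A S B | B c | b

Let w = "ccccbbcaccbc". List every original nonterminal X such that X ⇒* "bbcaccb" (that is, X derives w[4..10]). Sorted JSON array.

Convert to CNF:
  S -> A X3 | B T0 | T0 T0 | b
  A -> A X1 | B T0 | T0 T0 | a | b
  B -> A X2 | B T0 | b
  T0 -> c
  X1 -> S B
  X2 -> S B
  X3 -> S B

CYK fill (cells [i..j] with 4 ≤ i ≤ j ≤ 10 only):
  T[4,4] 'b' = {A,B,S}
  T[5,5] 'b' = {A,B,S}
  T[6,6] 'c' = {T0}  orig:{}
  T[7,7] 'a' = {A}
  T[8,8] 'c' = {T0}  orig:{}
  T[9,9] 'c' = {T0}  orig:{}
  T[10,10] 'b' = {A,B,S}
  T[4,5] 'bb' = {X1,X2,X3}  orig:{}
  T[5,6] 'bc' = {A,B,S}
  T[6,7] 'ca' = ∅
  T[7,8] 'ac' = ∅
  T[8,9] 'cc' = {A,S}
  T[9,10] 'cb' = ∅
  T[4,6] 'bbc' = {X1,X2,X3}  orig:{}
  T[5,7] 'bca' = ∅
  T[6,8] 'cac' = ∅
  T[7,9] 'acc' = ∅
  T[8,10] 'ccb' = {X1,X2,X3}  orig:{}
  T[4,7] 'bbca' = ∅
  T[5,8] 'bcac' = ∅
  T[6,9] 'cacc' = ∅
  T[7,10] 'accb' = {A,B,S}
  T[4,8] 'bbcac' = ∅
  T[5,9] 'bcacc' = ∅
  T[6,10] 'caccb' = ∅
  T[4,9] 'bbcacc' = ∅
  T[5,10] 'bcaccb' = {X1,X2,X3}  orig:{}
  T[4,10] 'bbcaccb' = {A,B,S}

Original NTs in T[4,10] deriving "bbcaccb": ["A", "B", "S"]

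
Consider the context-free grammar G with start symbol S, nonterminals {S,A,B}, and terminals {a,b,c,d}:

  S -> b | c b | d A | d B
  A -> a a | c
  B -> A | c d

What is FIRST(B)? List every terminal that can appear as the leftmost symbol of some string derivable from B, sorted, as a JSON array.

FIRST sets, iterate to fixpoint:
iter 1:
  A via A→a a: +{a}
  A via A→c: +{c}
  B via B→A: +{a,c}
  S via S→b: +{b}
  S via S→c b: +{c}
  S via S→d A: +{d}
  S: {b,c,d}  A: {a,c}  B: {a,c}
iter 2: (no change)
  S: {b,c,d}  A: {a,c}  B: {a,c}

FIRST(B) = ["a", "c"]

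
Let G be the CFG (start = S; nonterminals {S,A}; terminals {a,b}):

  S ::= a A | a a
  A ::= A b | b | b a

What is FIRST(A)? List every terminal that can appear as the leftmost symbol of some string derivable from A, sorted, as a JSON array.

Compute FIRST by fixpoint:
iter 1:
  A via A→b: +{b}
  S via S→a A: +{a}
  FIRST[S]={a}  FIRST[A]={b}
iter 2: (no change)
  FIRST[S]={a}  FIRST[A]={b}

FIRST(A) = ["b"]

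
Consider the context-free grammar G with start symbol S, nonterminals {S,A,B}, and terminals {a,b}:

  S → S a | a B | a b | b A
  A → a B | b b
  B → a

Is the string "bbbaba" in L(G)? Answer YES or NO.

CNF form of G:
  S -> S T0 | T0 B | T0 T1 | T1 A
  A -> T0 B | T1 T1
  B -> a
  T0 -> a
  T1 -> b

Fill CYK table bottom-up:
  T[0,0] 'b' = {T1}  orig:{}
  T[1,1] 'b' = {T1}  orig:{}
  T[2,2] 'b' = {T1}  orig:{}
  T[3,3] 'a' = {B,T0}  orig:{B}
  T[4,4] 'b' = {T1}  orig:{}
  T[5,5] 'a' = {B,T0}  orig:{B}
  T[0,1] 'bb' = {A}
  T[1,2] 'bb' = {A}
  T[2,3] 'ba' = ∅
  T[3,4] 'ab' = {S}
  T[4,5] 'ba' = ∅
  T[0,2] 'bbb' = {S}
  T[1,3] 'bba' = ∅
  T[2,4] 'bab' = ∅
  T[3,5] 'aba' = {S}
  T[0,3] 'bbba' = {S}
  T[1,4] 'bbab' = ∅
  T[2,5] 'baba' = ∅
  T[0,4] 'bbbab' = ∅
  T[1,5] 'bbaba' = ∅
  T[0,5] 'bbbaba' = ∅

S ∉ T[0,5] ⇒ NO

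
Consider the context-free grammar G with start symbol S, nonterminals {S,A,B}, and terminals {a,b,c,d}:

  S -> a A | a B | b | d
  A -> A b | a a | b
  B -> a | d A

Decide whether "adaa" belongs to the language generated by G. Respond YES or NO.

Convert to CNF:
  S -> T1 A | T1 B | b | d
  A -> A T0 | T1 T1 | b
  B -> T2 A | a
  T0 -> b
  T1 -> a
  T2 -> d

CYK fill:
  [0..0]={B,T1}  "a"  orig:{B}
  [1..1]={S,T2}  "d"  orig:{S}
  [2..2]={B,T1}  "a"  orig:{B}
  [3..3]={B,T1}  "a"  orig:{B}
  [0..1]=∅  "ad"
  [1..2]=∅  "da"
  [2..3]={A,S}  "aa"
  [0..2]=∅  "ada"
  [1..3]={B}  "daa"
  [0..3]={S}  "adaa"

S ∈ T[0,3] ⇒ YES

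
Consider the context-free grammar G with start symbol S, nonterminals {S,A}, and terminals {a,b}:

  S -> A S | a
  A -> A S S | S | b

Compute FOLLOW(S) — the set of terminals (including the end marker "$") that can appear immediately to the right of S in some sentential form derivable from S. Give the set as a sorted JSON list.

FIRST sets, iterate to fixpoint:
[1]
  A via A→b: +{b}
  S via S→A S: +{b}
  S via S→a: +{a}
  FIRST(S)={a,b}  FIRST(A)={b}
[2]
  A via A→S: +{a}
  FIRST(S)={a,b}  FIRST(A)={a,b}
[3] (stable)
  FIRST(S)={a,b}  FIRST(A)={a,b}

FOLLOW iteration:
seed FOLLOW(S) with $
pass 1:
  A→A S S: FOLLOW(A) ⊇ FIRST(S) = {a,b}; new: +{a,b}
  A→A S S: FOLLOW(S) ⊇ FIRST(S) = {a,b}; new: +{a,b}
  FOLLOW(S)={$,a,b}  FOLLOW(A)={a,b}
pass 2: (no change)
  FOLLOW(S)={$,a,b}  FOLLOW(A)={a,b}

FOLLOW(S) = ["$", "a", "b"]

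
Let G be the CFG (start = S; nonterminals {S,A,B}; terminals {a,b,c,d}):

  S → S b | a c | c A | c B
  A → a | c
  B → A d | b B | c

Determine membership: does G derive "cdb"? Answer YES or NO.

Convert to CNF:
  S -> S T1 | T2 T3 | T3 A | T3 B
  A -> a | c
  B -> A T0 | T1 B | c
  T0 -> d
  T1 -> b
  T2 -> a
  T3 -> c

CYK fill:
  T[0,0] 'c' = {A,B,T3}  orig:{A,B}
  T[1,1] 'd' = {T0}  orig:{}
  T[2,2] 'b' = {T1}  orig:{}
  T[0,1] 'cd' = {B}
  T[1,2] 'db' = ∅
  T[0,2] 'cdb' = ∅

S ∉ T[0,2] ⇒ NO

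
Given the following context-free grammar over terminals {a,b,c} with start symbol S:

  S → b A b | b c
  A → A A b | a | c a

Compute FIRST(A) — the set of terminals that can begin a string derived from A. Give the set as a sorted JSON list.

FIRST sets, iterate to fixpoint:
pass 1:
  A via A→a: +{a}
  A via A→c a: +{c}
  S via S→b A b: +{b}
  FIRST(S)={b}  FIRST(A)={a,c}
pass 2: — fixpoint
  FIRST(S)={b}  FIRST(A)={a,c}

FIRST(A) = ["a", "c"]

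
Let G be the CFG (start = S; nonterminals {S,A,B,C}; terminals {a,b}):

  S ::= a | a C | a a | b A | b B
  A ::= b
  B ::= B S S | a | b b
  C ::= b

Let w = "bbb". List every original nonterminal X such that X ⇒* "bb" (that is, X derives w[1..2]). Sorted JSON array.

Convert to CNF:
  S -> T0 A | T0 B | T1 C | T1 T1 | a
  A -> b
  B -> B X2 | T0 T0 | a
  C -> b
  T0 -> b
  T1 -> a
  X2 -> S S

CYK fill (cells [i..j] with 1 ≤ i ≤ j ≤ 2 only):
  T[1,1] 'b' = {A,C,T0}  orig:{A,C}
  T[2,2] 'b' = {A,C,T0}  orig:{A,C}
  T[1,2] 'bb' = {B,S}

Original NTs in T[1,2] deriving "bb": ["B", "S"]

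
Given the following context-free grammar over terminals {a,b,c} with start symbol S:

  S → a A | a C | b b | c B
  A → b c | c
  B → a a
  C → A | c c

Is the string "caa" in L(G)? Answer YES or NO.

Convert to CNF:
  S -> T0 T0 | T1 B | T2 A | T2 C
  A -> T0 T1 | c
  B -> T2 T2
  C -> T0 T1 | T1 T1 | c
  T0 -> b
  T1 -> c
  T2 -> a

CYK fill:
  [0..0]={A,C,T1}  "c"  orig:{A,C}
  [1..1]={T2}  "a"  orig:{}
  [2..2]={T2}  "a"  orig:{}
  [0..1]=∅  "ca"
  [1..2]={B}  "aa"
  [0..2]={S}  "caa"

S ∈ T[0,2] ⇒ YES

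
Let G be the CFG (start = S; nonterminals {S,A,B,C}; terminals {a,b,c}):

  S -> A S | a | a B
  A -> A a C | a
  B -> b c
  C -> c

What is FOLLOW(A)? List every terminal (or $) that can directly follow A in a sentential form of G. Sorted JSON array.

Compute FIRST by fixpoint:
iter 1:
  A via A→a: +{a}
  B via B→b c: +{b}
  C via C→c: +{c}
  S via S→A S: +{a}
  FIRST[S]={a}  FIRST[A]={a}  FIRST[B]={b}  FIRST[C]={c}
iter 2: — fixpoint
  FIRST[S]={a}  FIRST[A]={a}  FIRST[B]={b}  FIRST[C]={c}

Compute FOLLOW by fixpoint:
FOLLOW(S) := {$}
round 1:
  A→A a C: FOLLOW(A) ⊇ FIRST(a) = {a}; new: +{a}
  A→A a C: FOLLOW(C) ⊇ FOLLOW(A) ⊇ {a}; new: +{a}
  S→a B: FOLLOW(B) ⊇ FOLLOW(S) ⊇ {$}; new: +{$}
  FOLLOW(S)={$}  FOLLOW(A)={a}  FOLLOW(B)={$}  FOLLOW(C)={a}
round 2: done
  FOLLOW(S)={$}  FOLLOW(A)={a}  FOLLOW(B)={$}  FOLLOW(C)={a}

FOLLOW(A) = ["a"]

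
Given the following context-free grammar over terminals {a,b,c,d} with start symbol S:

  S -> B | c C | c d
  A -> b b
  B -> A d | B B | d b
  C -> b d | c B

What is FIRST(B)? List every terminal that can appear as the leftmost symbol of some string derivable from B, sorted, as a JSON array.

FIRST sets, iterate to fixpoint:
iter 1:
  A via A→b b: +{b}
  B via B→A d: +{b}
  B via B→d b: +{d}
  C via C→b d: +{b}
  C via C→c B: +{c}
  S via S→B: +{b,d}
  S via S→c C: +{c}
  FIRST(S)={b,c,d}  FIRST(A)={b}  FIRST(B)={b,d}  FIRST(C)={b,c}
iter 2: done
  FIRST(S)={b,c,d}  FIRST(A)={b}  FIRST(B)={b,d}  FIRST(C)={b,c}

FIRST(B) = ["b", "d"]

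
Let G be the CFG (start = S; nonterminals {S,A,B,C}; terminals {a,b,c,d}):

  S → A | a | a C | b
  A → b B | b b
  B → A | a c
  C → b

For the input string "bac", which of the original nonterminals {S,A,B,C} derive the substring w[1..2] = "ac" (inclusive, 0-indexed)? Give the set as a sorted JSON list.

Convert to CNF:
  S -> T0 B | T0 T0 | T1 C | a | b
  A -> T0 B | T0 T0
  B -> T0 B | T0 T0 | T1 T2
  C -> b
  T0 -> b
  T1 -> a
  T2 -> c

CYK table (by increasing span), restricted to cells inside w[1..2]:
  cell(1,1) a: {S,T1}  orig:{S}
  cell(2,2) c: {T2}  orig:{}
  cell(1,2) ac: {B}

Original NTs in T[1,2] deriving "ac": ["B"]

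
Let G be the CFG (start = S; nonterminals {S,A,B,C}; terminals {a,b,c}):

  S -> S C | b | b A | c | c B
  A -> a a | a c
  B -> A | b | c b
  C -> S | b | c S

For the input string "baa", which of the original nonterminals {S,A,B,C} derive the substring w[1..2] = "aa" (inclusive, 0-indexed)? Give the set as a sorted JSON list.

Convert to CNF:
  S -> S C | T1 B | T2 A | b | c
  A -> T0 T0 | T0 T1
  B -> T0 T0 | T0 T1 | T1 T2 | b
  C -> S C | T1 B | T1 S | T2 A | b | c
  T0 -> a
  T1 -> c
  T2 -> b

CYK fill (cells [i..j] with 1 ≤ i ≤ j ≤ 2 only):
  [1..1]={T0}  "a"  orig:{}
  [2..2]={T0}  "a"  orig:{}
  [1..2]={A,B}  "aa"

Original NTs in T[1,2] deriving "aa": ["A", "B"]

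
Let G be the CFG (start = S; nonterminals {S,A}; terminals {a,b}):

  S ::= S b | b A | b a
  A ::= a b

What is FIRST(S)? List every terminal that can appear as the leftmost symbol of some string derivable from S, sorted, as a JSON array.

Compute FIRST by fixpoint:
pass 1:
  A via A→a b: +{a}
  S via S→b A: +{b}
  FIRST[S]={b}  FIRST[A]={a}
pass 2: done
  FIRST[S]={b}  FIRST[A]={a}

FIRST(S) = ["b"]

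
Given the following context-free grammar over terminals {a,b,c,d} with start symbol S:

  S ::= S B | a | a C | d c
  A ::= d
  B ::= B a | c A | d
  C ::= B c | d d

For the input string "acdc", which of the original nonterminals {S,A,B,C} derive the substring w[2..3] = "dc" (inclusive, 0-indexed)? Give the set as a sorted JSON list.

Convert to CNF:
  S -> S B | T0 C | T2 T1 | a
  A -> d
  B -> B T0 | T1 A | d
  C -> B T1 | T2 T2
  T0 -> a
  T1 -> c
  T2 -> d

Fill CYK table bottom-up, restricted to cells inside w[2..3]:
  cell(2,2) d: {A,B,T2}  orig:{A,B}
  cell(3,3) c: {T1}  orig:{}
  cell(2,3) dc: {C,S}

Original NTs in T[2,3] deriving "dc": ["C", "S"]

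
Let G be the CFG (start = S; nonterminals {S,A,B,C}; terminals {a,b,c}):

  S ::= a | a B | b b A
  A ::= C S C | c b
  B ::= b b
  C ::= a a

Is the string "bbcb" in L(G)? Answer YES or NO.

CNF form of G:
  S -> T1 X4 | T2 B | a
  A -> C X3 | T0 T1
  B -> T1 T1
  C -> T2 T2
  T0 -> c
  T1 -> b
  T2 -> a
  X3 -> S C
  X4 -> T1 A

CYK table (by increasing span):
  [0..0]={T1}  "b"  orig:{}
  [1..1]={T1}  "b"  orig:{}
  [2..2]={T0}  "c"  orig:{}
  [3..3]={T1}  "b"  orig:{}
  [0..1]={B}  "bb"
  [1..2]=∅  "bc"
  [2..3]={A}  "cb"
  [0..2]=∅  "bbc"
  [1..3]={X4}  "bcb"  orig:{}
  [0..3]={S}  "bbcb"

S ∈ T[0,3] ⇒ YES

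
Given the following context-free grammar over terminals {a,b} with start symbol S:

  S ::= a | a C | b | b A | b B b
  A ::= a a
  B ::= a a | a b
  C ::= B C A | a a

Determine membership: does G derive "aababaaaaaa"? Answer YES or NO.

CNF form of G:
  S -> T0 C | T1 A | T1 X3 | a | b
  A -> T0 T0
  B -> T0 T0 | T0 T1
  C -> B X2 | T0 T0
  T0 -> a
  T1 -> b
  X2 -> C A
  X3 -> B T1

CYK fill:
  T[0,0] 'a' = {S,T0}  orig:{S}
  T[1,1] 'a' = {S,T0}  orig:{S}
  T[2,2] 'b' = {S,T1}  orig:{S}
  T[3,3] 'a' = {S,T0}  orig:{S}
  T[4,4] 'b' = {S,T1}  orig:{S}
  T[5,5] 'a' = {S,T0}  orig:{S}
  T[6,6] 'a' = {S,T0}  orig:{S}
  T[7,7] 'a' = {S,T0}  orig:{S}
  T[8,8] 'a' = {S,T0}  orig:{S}
  T[9,9] 'a' = {S,T0}  orig:{S}
  T[10,10] 'a' = {S,T0}  orig:{S}
  T[0,1] 'aa' = {A,B,C}
  T[1,2] 'ab' = {B}
  T[2,3] 'ba' = ∅
  T[3,4] 'ab' = {B}
  T[4,5] 'ba' = ∅
  T[5,6] 'aa' = {A,B,C}
  T[6,7] 'aa' = {A,B,C}
  T[7,8] 'aa' = {A,B,C}
  T[8,9] 'aa' = {A,B,C}
  T[9,10] 'aa' = {A,B,C}
  T[0,2] 'aab' = {X3}  orig:{}
  T[1,3] 'aba' = ∅
  T[2,4] 'bab' = ∅
  T[3,5] 'aba' = ∅
  T[4,6] 'baa' = {S}
  T[5,7] 'aaa' = {S}
  T[6,8] 'aaa' = {S}
  T[7,9] 'aaa' = {S}
  T[8,10] 'aaa' = {S}
  T[0,3] 'aaba' = ∅
  T[1,4] 'abab' = ∅
  T[2,5] 'baba' = ∅
  T[3,6] 'abaa' = ∅
  T[4,7] 'baaa' = ∅
  T[5,8] 'aaaa' = {X2}  orig:{}
  T[6,9] 'aaaa' = {X2}  orig:{}
  T[7,10] 'aaaa' = {X2}  orig:{}
  T[0,4] 'aabab' = ∅
  T[1,5] 'ababa' = ∅
  T[2,6] 'babaa' = ∅
  T[3,7] 'abaaa' = ∅
  T[4,8] 'baaaa' = ∅
  T[5,9] 'aaaaa' = ∅
  T[6,10] 'aaaaa' = ∅
  T[0,5] 'aababa' = ∅
  T[1,6] 'ababaa' = ∅
  T[2,7] 'babaaa' = ∅
  T[3,8] 'abaaaa' = {C}
  T[4,9] 'baaaaa' = ∅
  T[5,10] 'aaaaaa' = {C}
  T[0,6] 'aababaa' = ∅
  T[1,7] 'ababaaa' = ∅
  T[2,8] 'babaaaa' = ∅
  T[3,9] 'abaaaaa' = ∅
  T[4,10] 'baaaaaa' = ∅
  T[0,7] 'aababaaa' = ∅
  T[1,8] 'ababaaaa' = ∅
  T[2,9] 'babaaaaa' = ∅
  T[3,10] 'abaaaaaa' = {X2}  orig:{}
  T[0,8] 'aababaaaa' = ∅
  T[1,9] 'ababaaaaa' = ∅
  T[2,10] 'babaaaaaa' = ∅
  T[0,9] 'aababaaaaa' = ∅
  T[1,10] 'ababaaaaaa' = {C}
  T[0,10] 'aababaaaaaa' = {S}

S ∈ T[0,10] ⇒ YES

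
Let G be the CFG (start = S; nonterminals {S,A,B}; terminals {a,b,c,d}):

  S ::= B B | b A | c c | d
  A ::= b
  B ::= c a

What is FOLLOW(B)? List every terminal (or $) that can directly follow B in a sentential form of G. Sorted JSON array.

FIRST sets, iterate to fixpoint:
[1]
  A via A→b: +{b}
  B via B→c a: +{c}
  S via S→B B: +{c}
  S via S→b A: +{b}
  S via S→d: +{d}
  S: {b,c,d}  A: {b}  B: {c}
[2] (no change)
  S: {b,c,d}  A: {b}  B: {c}

FOLLOW sets:
seed FOLLOW(S) with $
[1]
  S→B B: FOLLOW(B) ⊇ FIRST(B) = {c}; new: +{c}
  S→B B: FOLLOW(B) ⊇ FOLLOW(S) ⊇ {$}; new: +{$}
  S→b A: FOLLOW(A) ⊇ FOLLOW(S) ⊇ {$}; new: +{$}
  S: {$}  A: {$}  B: {$,c}
[2] (stable)
  S: {$}  A: {$}  B: {$,c}

FOLLOW(B) = ["$", "c"]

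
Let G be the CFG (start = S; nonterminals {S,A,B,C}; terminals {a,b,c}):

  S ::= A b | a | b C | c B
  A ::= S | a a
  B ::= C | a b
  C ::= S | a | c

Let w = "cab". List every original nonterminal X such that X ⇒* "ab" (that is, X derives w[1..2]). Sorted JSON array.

Convert to CNF:
  S -> A T0 | T0 C | T2 B | a
  A -> A T0 | T0 C | T1 T1 | T2 B | a
  B -> A T0 | T0 C | T1 T0 | T2 B | a | c
  C -> A T0 | T0 C | T2 B | a | c
  T0 -> b
  T1 -> a
  T2 -> c

CYK fill (cells [i..j] with 1 ≤ i ≤ j ≤ 2 only):
  cell(1,1) a: {A,B,C,S,T1}  orig:{A,B,C,S}
  cell(2,2) b: {T0}  orig:{}
  cell(1,2) ab: {A,B,C,S}

Original NTs in T[1,2] deriving "ab": ["A", "B", "C", "S"]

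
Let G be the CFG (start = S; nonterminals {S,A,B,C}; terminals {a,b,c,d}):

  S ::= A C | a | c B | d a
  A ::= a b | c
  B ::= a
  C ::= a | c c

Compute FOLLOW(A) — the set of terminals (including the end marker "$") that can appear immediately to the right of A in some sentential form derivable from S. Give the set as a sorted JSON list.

Compute FIRST by fixpoint:
[1]
  A via A→a b: +{a}
  A via A→c: +{c}
  B via B→a: +{a}
  C via C→a: +{a}
  C via C→c c: +{c}
  S via S→A C: +{a,c}
  S via S→d a: +{d}
  FIRST[S]={a,c,d}  FIRST[A]={a,c}  FIRST[B]={a}  FIRST[C]={a,c}
[2] (no change)
  FIRST[S]={a,c,d}  FIRST[A]={a,c}  FIRST[B]={a}  FIRST[C]={a,c}

FOLLOW sets:
FOLLOW(S) := {$}
round 1:
  S→A C: FOLLOW(A) ⊇ FIRST(C) = {a,c}; new: +{a,c}
  S→A C: FOLLOW(C) ⊇ FOLLOW(S) ⊇ {$}; new: +{$}
  S→c B: FOLLOW(B) ⊇ FOLLOW(S) ⊇ {$}; new: +{$}
  FOLLOW(S)={$}  FOLLOW(A)={a,c}  FOLLOW(B)={$}  FOLLOW(C)={$}
round 2: — fixpoint
  FOLLOW(S)={$}  FOLLOW(A)={a,c}  FOLLOW(B)={$}  FOLLOW(C)={$}

FOLLOW(A) = ["a", "c"]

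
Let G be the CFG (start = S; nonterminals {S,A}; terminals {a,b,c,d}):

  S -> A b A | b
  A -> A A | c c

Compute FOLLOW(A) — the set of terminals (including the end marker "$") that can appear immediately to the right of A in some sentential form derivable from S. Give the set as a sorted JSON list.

Compute FIRST by fixpoint:
[1]
  A via A→c c: +{c}
  S via S→A b A: +{c}
  S via S→b: +{b}
  S: {b,c}  A: {c}
[2] — fixpoint
  S: {b,c}  A: {c}

FOLLOW iteration:
seed FOLLOW(S) with $
iter 1:
  A→A A: FOLLOW(A) ⊇ FIRST(A) = {c}; new: +{c}
  S→A b A: FOLLOW(A) ⊇ FIRST(b) = {b}; new: +{b}
  S→A b A: FOLLOW(A) ⊇ FOLLOW(S) ⊇ {$}; new: +{$}
  S: {$}  A: {$,b,c}
iter 2: (stable)
  S: {$}  A: {$,b,c}

FOLLOW(A) = ["$", "b", "c"]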